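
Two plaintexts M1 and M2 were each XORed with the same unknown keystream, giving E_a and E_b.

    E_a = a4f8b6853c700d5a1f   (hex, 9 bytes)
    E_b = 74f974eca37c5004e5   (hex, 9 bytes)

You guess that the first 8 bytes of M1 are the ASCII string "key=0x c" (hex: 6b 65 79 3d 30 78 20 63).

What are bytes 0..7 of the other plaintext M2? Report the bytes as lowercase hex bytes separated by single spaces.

First, E_a ⊕ E_b = (M1 ⊕ K) ⊕ (M2 ⊕ K) = M1 ⊕ M2, so the key drops out. Then M2 = (M1 ⊕ M2) ⊕ M1 over the first 8 bytes.
byte 0: (a4 ^ 74) ^ 6b = d0 ^ 6b = bb
byte 1: (f8 ^ f9) ^ 65 = 01 ^ 65 = 64
byte 2: (b6 ^ 74) ^ 79 = c2 ^ 79 = bb
byte 3: (85 ^ ec) ^ 3d = 69 ^ 3d = 54
byte 4: (3c ^ a3) ^ 30 = 9f ^ 30 = af
byte 5: (70 ^ 7c) ^ 78 = 0c ^ 78 = 74
byte 6: (0d ^ 50) ^ 20 = 5d ^ 20 = 7d
byte 7: (5a ^ 04) ^ 63 = 5e ^ 63 = 3d

bb 64 bb 54 af 74 7d 3d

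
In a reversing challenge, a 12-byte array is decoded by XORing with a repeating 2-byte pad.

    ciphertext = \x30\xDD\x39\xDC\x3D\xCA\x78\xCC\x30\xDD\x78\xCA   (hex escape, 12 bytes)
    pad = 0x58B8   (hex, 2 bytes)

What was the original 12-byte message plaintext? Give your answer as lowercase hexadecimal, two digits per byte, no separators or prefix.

686561646572207468652072

The 2-byte key repeats, so the effective keystream is 58 b8 58 b8 58 b8 58 b8 58 b8 58 b8.
byte 0: 30 ^ 58 = 68
byte 1: dd ^ b8 = 65
byte 2: 39 ^ 58 = 61
byte 3: dc ^ b8 = 64
byte 4: 3d ^ 58 = 65
byte 5: ca ^ b8 = 72
byte 6: 78 ^ 58 = 20
byte 7: cc ^ b8 = 74
byte 8: 30 ^ 58 = 68
byte 9: dd ^ b8 = 65
byte 10: 78 ^ 58 = 20
byte 11: ca ^ b8 = 72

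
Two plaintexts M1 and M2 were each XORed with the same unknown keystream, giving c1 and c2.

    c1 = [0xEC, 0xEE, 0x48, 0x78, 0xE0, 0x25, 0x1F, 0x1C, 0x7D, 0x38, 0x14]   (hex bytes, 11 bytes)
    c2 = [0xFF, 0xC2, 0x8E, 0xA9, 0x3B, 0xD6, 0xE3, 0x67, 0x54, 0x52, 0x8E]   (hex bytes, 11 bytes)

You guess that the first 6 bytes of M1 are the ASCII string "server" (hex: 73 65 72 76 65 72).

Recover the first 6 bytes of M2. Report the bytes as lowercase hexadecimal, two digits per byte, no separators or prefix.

First, c1 ⊕ c2 = (M1 ⊕ K) ⊕ (M2 ⊕ K) = M1 ⊕ M2, so the key drops out. Then M2 = (M1 ⊕ M2) ⊕ M1 over the first 6 bytes.
byte 0: (ec xor ff) xor 73 = 13 xor 73 = 60
byte 1: (ee xor c2) xor 65 = 2c xor 65 = 49
byte 2: (48 xor 8e) xor 72 = c6 xor 72 = b4
byte 3: (78 xor a9) xor 76 = d1 xor 76 = a7
byte 4: (e0 xor 3b) xor 65 = db xor 65 = be
byte 5: (25 xor d6) xor 72 = f3 xor 72 = 81

6049b4a7be81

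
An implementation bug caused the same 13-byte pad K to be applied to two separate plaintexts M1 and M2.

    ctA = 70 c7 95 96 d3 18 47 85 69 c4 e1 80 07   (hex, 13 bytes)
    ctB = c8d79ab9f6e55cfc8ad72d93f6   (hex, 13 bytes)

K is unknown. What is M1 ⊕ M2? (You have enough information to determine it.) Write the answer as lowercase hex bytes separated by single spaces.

ctA ⊕ ctB = (M1 ⊕ K) ⊕ (M2 ⊕ K) = M1 ⊕ M2 — the shared key cancels under XOR.
byte 0: 112 XOR 200 = 184
byte 1: 199 XOR 215 =  16
byte 2: 149 XOR 154 =  15
byte 3: 150 XOR 185 =  47
byte 4: 211 XOR 246 =  37
byte 5:  24 XOR 229 = 253
byte 6:  71 XOR  92 =  27
byte 7: 133 XOR 252 = 121
byte 8: 105 XOR 138 = 227
byte 9: 196 XOR 215 =  19
byte 10: 225 XOR  45 = 204
byte 11: 128 XOR 147 =  19
byte 12:   7 XOR 246 = 241

b8 10 0f 2f 25 fd 1b 79 e3 13 cc 13 f1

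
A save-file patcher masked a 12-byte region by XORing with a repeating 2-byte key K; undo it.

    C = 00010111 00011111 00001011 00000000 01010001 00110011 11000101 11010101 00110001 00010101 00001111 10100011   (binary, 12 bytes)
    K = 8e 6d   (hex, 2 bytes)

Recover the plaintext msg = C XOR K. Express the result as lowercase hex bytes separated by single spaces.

The 2-byte key repeats, so the effective keystream is 8e 6d 8e 6d 8e 6d 8e 6d 8e 6d 8e 6d.
byte 0: 17 xor 8e = 99
byte 1: 1f xor 6d = 72
byte 2: 0b xor 8e = 85
byte 3: 00 xor 6d = 6d
byte 4: 51 xor 8e = df
byte 5: 33 xor 6d = 5e
byte 6: c5 xor 8e = 4b
byte 7: d5 xor 6d = b8
byte 8: 31 xor 8e = bf
byte 9: 15 xor 6d = 78
byte 10: 0f xor 8e = 81
byte 11: a3 xor 6d = ce

99 72 85 6d df 5e 4b b8 bf 78 81 ce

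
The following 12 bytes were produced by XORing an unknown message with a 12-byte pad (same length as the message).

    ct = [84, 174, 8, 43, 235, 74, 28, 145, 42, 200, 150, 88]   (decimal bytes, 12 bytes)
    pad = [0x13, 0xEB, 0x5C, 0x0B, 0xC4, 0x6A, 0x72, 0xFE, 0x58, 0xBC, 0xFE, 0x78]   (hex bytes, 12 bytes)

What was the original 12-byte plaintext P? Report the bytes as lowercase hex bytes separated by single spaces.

01010100 xor 00010011 = 01000111
10101110 xor 11101011 = 01000101
00001000 xor 01011100 = 01010100
00101011 xor 00001011 = 00100000
11101011 xor 11000100 = 00101111
01001010 xor 01101010 = 00100000
00011100 xor 01110010 = 01101110
10010001 xor 11111110 = 01101111
00101010 xor 01011000 = 01110010
11001000 xor 10111100 = 01110100
10010110 xor 11111110 = 01101000
01011000 xor 01111000 = 00100000

47 45 54 20 2f 20 6e 6f 72 74 68 20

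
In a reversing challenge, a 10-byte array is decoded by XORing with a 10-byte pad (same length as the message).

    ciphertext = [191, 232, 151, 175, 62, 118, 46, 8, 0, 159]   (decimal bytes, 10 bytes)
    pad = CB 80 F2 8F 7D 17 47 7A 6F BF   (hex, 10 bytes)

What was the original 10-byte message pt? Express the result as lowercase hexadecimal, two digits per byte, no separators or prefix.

191 ^ 203 = 116
232 ^ 128 = 104
151 ^ 242 = 101
175 ^ 143 =  32
 62 ^ 125 =  67
118 ^  23 =  97
 46 ^  71 = 105
  8 ^ 122 = 114
  0 ^ 111 = 111
159 ^ 191 =  32

74686520436169726f20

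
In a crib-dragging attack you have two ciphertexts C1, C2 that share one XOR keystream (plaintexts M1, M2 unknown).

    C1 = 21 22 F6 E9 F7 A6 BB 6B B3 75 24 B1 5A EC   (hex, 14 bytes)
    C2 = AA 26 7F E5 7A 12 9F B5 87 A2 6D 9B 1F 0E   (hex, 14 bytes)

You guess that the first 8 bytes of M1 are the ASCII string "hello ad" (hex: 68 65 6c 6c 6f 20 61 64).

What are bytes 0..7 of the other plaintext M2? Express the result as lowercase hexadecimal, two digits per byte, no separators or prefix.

e361e560e29445ba

First, C1 ⊕ C2 = (M1 ⊕ K) ⊕ (M2 ⊕ K) = M1 ⊕ M2, so the key drops out. Then M2 = (M1 ⊕ M2) ⊕ M1 over the first 8 bytes.
byte 0: (21 xor aa) xor 68 = 8b xor 68 = e3
byte 1: (22 xor 26) xor 65 = 04 xor 65 = 61
byte 2: (f6 xor 7f) xor 6c = 89 xor 6c = e5
byte 3: (e9 xor e5) xor 6c = 0c xor 6c = 60
byte 4: (f7 xor 7a) xor 6f = 8d xor 6f = e2
byte 5: (a6 xor 12) xor 20 = b4 xor 20 = 94
byte 6: (bb xor 9f) xor 61 = 24 xor 61 = 45
byte 7: (6b xor b5) xor 64 = de xor 64 = ba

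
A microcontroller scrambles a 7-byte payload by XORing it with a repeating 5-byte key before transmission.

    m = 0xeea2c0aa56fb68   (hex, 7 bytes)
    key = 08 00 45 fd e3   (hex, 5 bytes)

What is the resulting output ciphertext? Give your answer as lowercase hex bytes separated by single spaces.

The 5-byte key repeats, so the effective keystream is 08 00 45 fd e3 08 00.
byte 0: ee xor 08 = e6
byte 1: a2 xor 00 = a2
byte 2: c0 xor 45 = 85
byte 3: aa xor fd = 57
byte 4: 56 xor e3 = b5
byte 5: fb xor 08 = f3
byte 6: 68 xor 00 = 68

e6 a2 85 57 b5 f3 68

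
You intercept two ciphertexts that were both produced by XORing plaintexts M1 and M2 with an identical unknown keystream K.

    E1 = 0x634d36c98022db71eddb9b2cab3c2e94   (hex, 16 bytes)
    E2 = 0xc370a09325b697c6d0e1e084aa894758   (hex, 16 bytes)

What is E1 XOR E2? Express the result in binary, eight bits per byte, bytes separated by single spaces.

E1 ⊕ E2 = (M1 ⊕ K) ⊕ (M2 ⊕ K) = M1 ⊕ M2 — the shared key cancels under XOR.
63 xor c3 = a0
4d xor 70 = 3d
36 xor a0 = 96
c9 xor 93 = 5a
80 xor 25 = a5
22 xor b6 = 94
db xor 97 = 4c
71 xor c6 = b7
ed xor d0 = 3d
db xor e1 = 3a
9b xor e0 = 7b
2c xor 84 = a8
ab xor aa = 01
3c xor 89 = b5
2e xor 47 = 69
94 xor 58 = cc

10100000 00111101 10010110 01011010 10100101 10010100 01001100 10110111 00111101 00111010 01111011 10101000 00000001 10110101 01101001 11001100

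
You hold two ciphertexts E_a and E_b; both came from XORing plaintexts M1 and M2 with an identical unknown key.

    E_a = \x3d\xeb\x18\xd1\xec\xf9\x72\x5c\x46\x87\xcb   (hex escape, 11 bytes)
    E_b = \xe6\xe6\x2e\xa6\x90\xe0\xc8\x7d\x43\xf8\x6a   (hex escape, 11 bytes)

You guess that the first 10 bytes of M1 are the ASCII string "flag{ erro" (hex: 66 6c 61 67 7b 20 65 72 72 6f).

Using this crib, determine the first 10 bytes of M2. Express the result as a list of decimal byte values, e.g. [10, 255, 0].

[189, 97, 87, 16, 7, 57, 223, 83, 119, 16]

First, E_a ⊕ E_b = (M1 ⊕ K) ⊕ (M2 ⊕ K) = M1 ⊕ M2, so the key drops out. Then M2 = (M1 ⊕ M2) ⊕ M1 over the first 10 bytes.
byte 0: (3d XOR e6) XOR 66 = db XOR 66 = bd
byte 1: (eb XOR e6) XOR 6c = 0d XOR 6c = 61
byte 2: (18 XOR 2e) XOR 61 = 36 XOR 61 = 57
byte 3: (d1 XOR a6) XOR 67 = 77 XOR 67 = 10
byte 4: (ec XOR 90) XOR 7b = 7c XOR 7b = 07
byte 5: (f9 XOR e0) XOR 20 = 19 XOR 20 = 39
byte 6: (72 XOR c8) XOR 65 = ba XOR 65 = df
byte 7: (5c XOR 7d) XOR 72 = 21 XOR 72 = 53
byte 8: (46 XOR 43) XOR 72 = 05 XOR 72 = 77
byte 9: (87 XOR f8) XOR 6f = 7f XOR 6f = 10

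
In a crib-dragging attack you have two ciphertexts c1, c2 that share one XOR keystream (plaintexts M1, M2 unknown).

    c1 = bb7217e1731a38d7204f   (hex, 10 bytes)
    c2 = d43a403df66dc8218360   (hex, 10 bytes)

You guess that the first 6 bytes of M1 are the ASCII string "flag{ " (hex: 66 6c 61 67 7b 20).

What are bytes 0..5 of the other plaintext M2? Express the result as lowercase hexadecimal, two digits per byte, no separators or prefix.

First, c1 ⊕ c2 = (M1 ⊕ K) ⊕ (M2 ⊕ K) = M1 ⊕ M2, so the key drops out. Then M2 = (M1 ⊕ M2) ⊕ M1 over the first 6 bytes.
byte 0: (bb ⊕ d4) ⊕ 66 = 6f ⊕ 66 = 09
byte 1: (72 ⊕ 3a) ⊕ 6c = 48 ⊕ 6c = 24
byte 2: (17 ⊕ 40) ⊕ 61 = 57 ⊕ 61 = 36
byte 3: (e1 ⊕ 3d) ⊕ 67 = dc ⊕ 67 = bb
byte 4: (73 ⊕ f6) ⊕ 7b = 85 ⊕ 7b = fe
byte 5: (1a ⊕ 6d) ⊕ 20 = 77 ⊕ 20 = 57

092436bbfe57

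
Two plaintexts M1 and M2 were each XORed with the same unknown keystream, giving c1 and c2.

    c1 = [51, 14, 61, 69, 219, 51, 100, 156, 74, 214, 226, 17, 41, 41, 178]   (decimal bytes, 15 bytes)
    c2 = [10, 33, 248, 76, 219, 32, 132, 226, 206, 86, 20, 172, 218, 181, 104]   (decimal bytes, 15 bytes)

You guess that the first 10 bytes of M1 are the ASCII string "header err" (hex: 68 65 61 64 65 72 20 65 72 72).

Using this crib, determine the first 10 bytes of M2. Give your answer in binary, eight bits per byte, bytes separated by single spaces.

First, c1 ⊕ c2 = (M1 ⊕ K) ⊕ (M2 ⊕ K) = M1 ⊕ M2, so the key drops out. Then M2 = (M1 ⊕ M2) ⊕ M1 over the first 10 bytes.
byte 0: (33 xor 0a) xor 68 = 39 xor 68 = 51
byte 1: (0e xor 21) xor 65 = 2f xor 65 = 4a
byte 2: (3d xor f8) xor 61 = c5 xor 61 = a4
byte 3: (45 xor 4c) xor 64 = 09 xor 64 = 6d
byte 4: (db xor db) xor 65 = 00 xor 65 = 65
byte 5: (33 xor 20) xor 72 = 13 xor 72 = 61
byte 6: (64 xor 84) xor 20 = e0 xor 20 = c0
byte 7: (9c xor e2) xor 65 = 7e xor 65 = 1b
byte 8: (4a xor ce) xor 72 = 84 xor 72 = f6
byte 9: (d6 xor 56) xor 72 = 80 xor 72 = f2

01010001 01001010 10100100 01101101 01100101 01100001 11000000 00011011 11110110 11110010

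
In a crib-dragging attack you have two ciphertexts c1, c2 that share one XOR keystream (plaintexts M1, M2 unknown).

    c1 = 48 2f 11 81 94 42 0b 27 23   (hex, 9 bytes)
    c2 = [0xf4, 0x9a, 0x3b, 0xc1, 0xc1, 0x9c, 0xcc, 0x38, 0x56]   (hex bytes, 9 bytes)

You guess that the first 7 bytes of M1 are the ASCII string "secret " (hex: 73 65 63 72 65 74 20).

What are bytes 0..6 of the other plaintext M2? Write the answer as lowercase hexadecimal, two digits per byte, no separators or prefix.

First, c1 ⊕ c2 = (M1 ⊕ K) ⊕ (M2 ⊕ K) = M1 ⊕ M2, so the key drops out. Then M2 = (M1 ⊕ M2) ⊕ M1 over the first 7 bytes.
byte 0: (48 ^ f4) ^ 73 = bc ^ 73 = cf
byte 1: (2f ^ 9a) ^ 65 = b5 ^ 65 = d0
byte 2: (11 ^ 3b) ^ 63 = 2a ^ 63 = 49
byte 3: (81 ^ c1) ^ 72 = 40 ^ 72 = 32
byte 4: (94 ^ c1) ^ 65 = 55 ^ 65 = 30
byte 5: (42 ^ 9c) ^ 74 = de ^ 74 = aa
byte 6: (0b ^ cc) ^ 20 = c7 ^ 20 = e7

cfd0493230aae7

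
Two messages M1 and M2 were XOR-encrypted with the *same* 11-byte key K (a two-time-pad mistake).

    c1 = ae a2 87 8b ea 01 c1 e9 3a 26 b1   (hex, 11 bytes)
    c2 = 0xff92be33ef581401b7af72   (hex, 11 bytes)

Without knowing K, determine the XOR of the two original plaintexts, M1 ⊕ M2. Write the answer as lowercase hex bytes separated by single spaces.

51 30 39 b8 05 59 d5 e8 8d 89 c3

c1 ⊕ c2 = (M1 ⊕ K) ⊕ (M2 ⊕ K) = M1 ⊕ M2 — the shared key cancels under XOR.
byte 0: ae ^ ff = 51
byte 1: a2 ^ 92 = 30
byte 2: 87 ^ be = 39
byte 3: 8b ^ 33 = b8
byte 4: ea ^ ef = 05
byte 5: 01 ^ 58 = 59
byte 6: c1 ^ 14 = d5
byte 7: e9 ^ 01 = e8
byte 8: 3a ^ b7 = 8d
byte 9: 26 ^ af = 89
byte 10: b1 ^ 72 = c3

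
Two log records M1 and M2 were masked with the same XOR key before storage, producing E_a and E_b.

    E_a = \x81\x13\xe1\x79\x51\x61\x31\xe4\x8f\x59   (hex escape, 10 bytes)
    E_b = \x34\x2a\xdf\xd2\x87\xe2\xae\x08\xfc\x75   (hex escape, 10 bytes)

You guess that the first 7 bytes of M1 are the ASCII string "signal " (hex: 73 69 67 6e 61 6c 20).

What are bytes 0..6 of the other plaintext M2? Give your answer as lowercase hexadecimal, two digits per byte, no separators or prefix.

First, E_a ⊕ E_b = (M1 ⊕ K) ⊕ (M2 ⊕ K) = M1 ⊕ M2, so the key drops out. Then M2 = (M1 ⊕ M2) ⊕ M1 over the first 7 bytes.
byte 0: (81 ^ 34) ^ 73 = b5 ^ 73 = c6
byte 1: (13 ^ 2a) ^ 69 = 39 ^ 69 = 50
byte 2: (e1 ^ df) ^ 67 = 3e ^ 67 = 59
byte 3: (79 ^ d2) ^ 6e = ab ^ 6e = c5
byte 4: (51 ^ 87) ^ 61 = d6 ^ 61 = b7
byte 5: (61 ^ e2) ^ 6c = 83 ^ 6c = ef
byte 6: (31 ^ ae) ^ 20 = 9f ^ 20 = bf

c65059c5b7efbf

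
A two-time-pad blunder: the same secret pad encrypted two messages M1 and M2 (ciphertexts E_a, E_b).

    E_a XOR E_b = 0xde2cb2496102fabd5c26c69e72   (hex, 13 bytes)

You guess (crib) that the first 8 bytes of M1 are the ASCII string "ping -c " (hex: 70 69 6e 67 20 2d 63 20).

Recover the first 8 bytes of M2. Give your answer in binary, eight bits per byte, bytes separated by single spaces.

Since E_a ⊕ E_b = M1 ⊕ M2, XORing with the guessed M1 bytes yields the corresponding M2 bytes: M2 = (E_a ⊕ E_b) ⊕ M1.
de ⊕ 70 = ae
2c ⊕ 69 = 45
b2 ⊕ 6e = dc
49 ⊕ 67 = 2e
61 ⊕ 20 = 41
02 ⊕ 2d = 2f
fa ⊕ 63 = 99
bd ⊕ 20 = 9d

10101110 01000101 11011100 00101110 01000001 00101111 10011001 10011101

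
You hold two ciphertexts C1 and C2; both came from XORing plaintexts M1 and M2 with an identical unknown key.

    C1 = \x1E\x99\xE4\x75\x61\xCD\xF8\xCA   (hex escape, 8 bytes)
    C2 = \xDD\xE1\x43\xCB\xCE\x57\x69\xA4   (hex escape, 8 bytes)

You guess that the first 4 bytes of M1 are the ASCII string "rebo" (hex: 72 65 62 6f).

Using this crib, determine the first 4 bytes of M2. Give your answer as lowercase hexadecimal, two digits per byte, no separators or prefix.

b11dc5d1

First, C1 ⊕ C2 = (M1 ⊕ K) ⊕ (M2 ⊕ K) = M1 ⊕ M2, so the key drops out. Then M2 = (M1 ⊕ M2) ⊕ M1 over the first 4 bytes.
byte 0: (1e ^ dd) ^ 72 = c3 ^ 72 = b1
byte 1: (99 ^ e1) ^ 65 = 78 ^ 65 = 1d
byte 2: (e4 ^ 43) ^ 62 = a7 ^ 62 = c5
byte 3: (75 ^ cb) ^ 6f = be ^ 6f = d1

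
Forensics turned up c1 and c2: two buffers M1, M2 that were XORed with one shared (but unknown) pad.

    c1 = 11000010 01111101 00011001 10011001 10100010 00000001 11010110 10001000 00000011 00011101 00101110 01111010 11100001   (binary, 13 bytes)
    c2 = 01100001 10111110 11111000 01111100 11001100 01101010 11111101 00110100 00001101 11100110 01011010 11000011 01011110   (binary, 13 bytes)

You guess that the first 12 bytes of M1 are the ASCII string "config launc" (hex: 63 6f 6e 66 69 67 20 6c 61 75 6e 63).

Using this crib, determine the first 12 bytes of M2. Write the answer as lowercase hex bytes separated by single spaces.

First, c1 ⊕ c2 = (M1 ⊕ K) ⊕ (M2 ⊕ K) = M1 ⊕ M2, so the key drops out. Then M2 = (M1 ⊕ M2) ⊕ M1 over the first 12 bytes.
byte 0: (c2 xor 61) xor 63 = a3 xor 63 = c0
byte 1: (7d xor be) xor 6f = c3 xor 6f = ac
byte 2: (19 xor f8) xor 6e = e1 xor 6e = 8f
byte 3: (99 xor 7c) xor 66 = e5 xor 66 = 83
byte 4: (a2 xor cc) xor 69 = 6e xor 69 = 07
byte 5: (01 xor 6a) xor 67 = 6b xor 67 = 0c
byte 6: (d6 xor fd) xor 20 = 2b xor 20 = 0b
byte 7: (88 xor 34) xor 6c = bc xor 6c = d0
byte 8: (03 xor 0d) xor 61 = 0e xor 61 = 6f
byte 9: (1d xor e6) xor 75 = fb xor 75 = 8e
byte 10: (2e xor 5a) xor 6e = 74 xor 6e = 1a
byte 11: (7a xor c3) xor 63 = b9 xor 63 = da

c0 ac 8f 83 07 0c 0b d0 6f 8e 1a da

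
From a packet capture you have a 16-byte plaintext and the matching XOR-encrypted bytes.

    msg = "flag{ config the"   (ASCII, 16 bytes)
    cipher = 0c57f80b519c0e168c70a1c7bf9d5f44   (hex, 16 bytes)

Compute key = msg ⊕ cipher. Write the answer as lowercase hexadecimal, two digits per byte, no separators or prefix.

6a3b996c2abc6d79e216c8a09fe93721

Since cipher = msg ⊕ key, XORing both sides with msg gives key = msg ⊕ cipher.
102 ^  12 = 106
108 ^  87 =  59
 97 ^ 248 = 153
103 ^  11 = 108
123 ^  81 =  42
 32 ^ 156 = 188
 99 ^  14 = 109
111 ^  22 = 121
110 ^ 140 = 226
102 ^ 112 =  22
105 ^ 161 = 200
103 ^ 199 = 160
 32 ^ 191 = 159
116 ^ 157 = 233
104 ^  95 =  55
101 ^  68 =  33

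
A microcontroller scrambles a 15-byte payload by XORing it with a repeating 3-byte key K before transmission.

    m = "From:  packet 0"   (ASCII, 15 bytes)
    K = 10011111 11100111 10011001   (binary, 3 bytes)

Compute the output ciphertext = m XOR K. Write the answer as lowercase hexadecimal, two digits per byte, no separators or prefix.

d995f6f2ddb9bf97f8fc8cfcebc7a9

The 3-byte key repeats, so the effective keystream is 9f e7 99 9f e7 99 9f e7 99 9f e7 99 9f e7 99.
byte 0: 46 xor 9f = d9
byte 1: 72 xor e7 = 95
byte 2: 6f xor 99 = f6
byte 3: 6d xor 9f = f2
byte 4: 3a xor e7 = dd
byte 5: 20 xor 99 = b9
byte 6: 20 xor 9f = bf
byte 7: 70 xor e7 = 97
byte 8: 61 xor 99 = f8
byte 9: 63 xor 9f = fc
byte 10: 6b xor e7 = 8c
byte 11: 65 xor 99 = fc
byte 12: 74 xor 9f = eb
byte 13: 20 xor e7 = c7
byte 14: 30 xor 99 = a9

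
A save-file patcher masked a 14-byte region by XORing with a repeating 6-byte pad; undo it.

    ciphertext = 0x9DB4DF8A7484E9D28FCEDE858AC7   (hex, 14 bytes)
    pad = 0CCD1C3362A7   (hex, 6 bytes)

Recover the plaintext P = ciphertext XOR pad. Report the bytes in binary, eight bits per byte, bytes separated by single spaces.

10010001 01111001 11000011 10111001 00010110 00100011 11100101 00011111 10010011 11111101 10111100 00100010 10000110 00001010

The 6-byte key repeats, so the effective keystream is 0c cd 1c 33 62 a7 0c cd 1c 33 62 a7 0c cd.
byte 0: 10011101 xor 00001100 = 10010001
byte 1: 10110100 xor 11001101 = 01111001
byte 2: 11011111 xor 00011100 = 11000011
byte 3: 10001010 xor 00110011 = 10111001
byte 4: 01110100 xor 01100010 = 00010110
byte 5: 10000100 xor 10100111 = 00100011
byte 6: 11101001 xor 00001100 = 11100101
byte 7: 11010010 xor 11001101 = 00011111
byte 8: 10001111 xor 00011100 = 10010011
byte 9: 11001110 xor 00110011 = 11111101
byte 10: 11011110 xor 01100010 = 10111100
byte 11: 10000101 xor 10100111 = 00100010
byte 12: 10001010 xor 00001100 = 10000110
byte 13: 11000111 xor 11001101 = 00001010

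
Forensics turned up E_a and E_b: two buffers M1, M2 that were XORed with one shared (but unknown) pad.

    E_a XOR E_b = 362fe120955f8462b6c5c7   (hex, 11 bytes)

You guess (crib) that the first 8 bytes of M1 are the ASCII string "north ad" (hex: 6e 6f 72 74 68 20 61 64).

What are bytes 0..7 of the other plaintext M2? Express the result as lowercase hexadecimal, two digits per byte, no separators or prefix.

Since E_a ⊕ E_b = M1 ⊕ M2, XORing with the guessed M1 bytes yields the corresponding M2 bytes: M2 = (E_a ⊕ E_b) ⊕ M1.
36 ^ 6e = 58
2f ^ 6f = 40
e1 ^ 72 = 93
20 ^ 74 = 54
95 ^ 68 = fd
5f ^ 20 = 7f
84 ^ 61 = e5
62 ^ 64 = 06

58409354fd7fe506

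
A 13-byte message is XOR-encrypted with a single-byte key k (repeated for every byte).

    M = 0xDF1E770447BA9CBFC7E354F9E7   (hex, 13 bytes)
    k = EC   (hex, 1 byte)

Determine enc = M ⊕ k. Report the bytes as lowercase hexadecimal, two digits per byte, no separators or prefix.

The 1-byte key repeats, so the effective keystream is ec ec ec ec ec ec ec ec ec ec ec ec ec.
byte 0: df ^ ec = 33
byte 1: 1e ^ ec = f2
byte 2: 77 ^ ec = 9b
byte 3: 04 ^ ec = e8
byte 4: 47 ^ ec = ab
byte 5: ba ^ ec = 56
byte 6: 9c ^ ec = 70
byte 7: bf ^ ec = 53
byte 8: c7 ^ ec = 2b
byte 9: e3 ^ ec = 0f
byte 10: 54 ^ ec = b8
byte 11: f9 ^ ec = 15
byte 12: e7 ^ ec = 0b

33f29be8ab5670532b0fb8150b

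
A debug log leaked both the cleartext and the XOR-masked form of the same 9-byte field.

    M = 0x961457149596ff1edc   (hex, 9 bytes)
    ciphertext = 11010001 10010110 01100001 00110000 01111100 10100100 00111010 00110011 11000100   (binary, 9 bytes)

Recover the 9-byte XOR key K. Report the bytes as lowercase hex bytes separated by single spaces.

47 82 36 24 e9 32 c5 2d 18

Since ciphertext = M ⊕ K, XORing both sides with M gives K = M ⊕ ciphertext.
10010110 XOR 11010001 = 01000111
00010100 XOR 10010110 = 10000010
01010111 XOR 01100001 = 00110110
00010100 XOR 00110000 = 00100100
10010101 XOR 01111100 = 11101001
10010110 XOR 10100100 = 00110010
11111111 XOR 00111010 = 11000101
00011110 XOR 00110011 = 00101101
11011100 XOR 11000100 = 00011000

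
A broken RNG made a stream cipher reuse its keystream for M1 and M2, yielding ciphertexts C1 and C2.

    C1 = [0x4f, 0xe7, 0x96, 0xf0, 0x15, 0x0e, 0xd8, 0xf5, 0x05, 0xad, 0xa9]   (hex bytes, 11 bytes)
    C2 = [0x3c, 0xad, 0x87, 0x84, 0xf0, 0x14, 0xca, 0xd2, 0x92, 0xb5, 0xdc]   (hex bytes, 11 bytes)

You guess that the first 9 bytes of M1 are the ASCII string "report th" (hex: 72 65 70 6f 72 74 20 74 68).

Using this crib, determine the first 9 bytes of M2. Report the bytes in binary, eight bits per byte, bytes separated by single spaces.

00000001 00101111 01100001 00011011 10010111 01101110 00110010 01010011 11111111

First, C1 ⊕ C2 = (M1 ⊕ K) ⊕ (M2 ⊕ K) = M1 ⊕ M2, so the key drops out. Then M2 = (M1 ⊕ M2) ⊕ M1 over the first 9 bytes.
byte 0: (4f ^ 3c) ^ 72 = 73 ^ 72 = 01
byte 1: (e7 ^ ad) ^ 65 = 4a ^ 65 = 2f
byte 2: (96 ^ 87) ^ 70 = 11 ^ 70 = 61
byte 3: (f0 ^ 84) ^ 6f = 74 ^ 6f = 1b
byte 4: (15 ^ f0) ^ 72 = e5 ^ 72 = 97
byte 5: (0e ^ 14) ^ 74 = 1a ^ 74 = 6e
byte 6: (d8 ^ ca) ^ 20 = 12 ^ 20 = 32
byte 7: (f5 ^ d2) ^ 74 = 27 ^ 74 = 53
byte 8: (05 ^ 92) ^ 68 = 97 ^ 68 = ff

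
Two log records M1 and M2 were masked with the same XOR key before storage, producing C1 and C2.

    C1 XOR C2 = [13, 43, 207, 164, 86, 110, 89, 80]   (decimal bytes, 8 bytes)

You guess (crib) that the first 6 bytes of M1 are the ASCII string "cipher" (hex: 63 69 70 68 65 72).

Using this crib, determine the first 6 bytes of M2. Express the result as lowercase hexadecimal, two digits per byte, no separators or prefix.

6e42bfcc331c

Since C1 ⊕ C2 = M1 ⊕ M2, XORing with the guessed M1 bytes yields the corresponding M2 bytes: M2 = (C1 ⊕ C2) ⊕ M1.
 13 ⊕  99 = 110
 43 ⊕ 105 =  66
207 ⊕ 112 = 191
164 ⊕ 104 = 204
 86 ⊕ 101 =  51
110 ⊕ 114 =  28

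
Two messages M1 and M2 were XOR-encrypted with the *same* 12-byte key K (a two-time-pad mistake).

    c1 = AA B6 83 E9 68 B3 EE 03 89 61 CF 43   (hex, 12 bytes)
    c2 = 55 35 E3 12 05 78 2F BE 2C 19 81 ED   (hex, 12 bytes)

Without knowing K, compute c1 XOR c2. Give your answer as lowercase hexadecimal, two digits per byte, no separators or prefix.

c1 ⊕ c2 = (M1 ⊕ K) ⊕ (M2 ⊕ K) = M1 ⊕ M2 — the shared key cancels under XOR.
aa XOR 55 = ff
b6 XOR 35 = 83
83 XOR e3 = 60
e9 XOR 12 = fb
68 XOR 05 = 6d
b3 XOR 78 = cb
ee XOR 2f = c1
03 XOR be = bd
89 XOR 2c = a5
61 XOR 19 = 78
cf XOR 81 = 4e
43 XOR ed = ae

ff8360fb6dcbc1bda5784eae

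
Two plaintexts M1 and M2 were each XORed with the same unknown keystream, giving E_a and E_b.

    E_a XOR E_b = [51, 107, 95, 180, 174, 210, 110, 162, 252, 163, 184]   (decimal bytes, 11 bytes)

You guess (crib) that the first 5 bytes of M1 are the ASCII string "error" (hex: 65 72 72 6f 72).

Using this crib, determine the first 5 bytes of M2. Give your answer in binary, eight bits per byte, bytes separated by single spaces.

01010110 00011001 00101101 11011011 11011100

Since E_a ⊕ E_b = M1 ⊕ M2, XORing with the guessed M1 bytes yields the corresponding M2 bytes: M2 = (E_a ⊕ E_b) ⊕ M1.
00110011 ⊕ 01100101 = 01010110
01101011 ⊕ 01110010 = 00011001
01011111 ⊕ 01110010 = 00101101
10110100 ⊕ 01101111 = 11011011
10101110 ⊕ 01110010 = 11011100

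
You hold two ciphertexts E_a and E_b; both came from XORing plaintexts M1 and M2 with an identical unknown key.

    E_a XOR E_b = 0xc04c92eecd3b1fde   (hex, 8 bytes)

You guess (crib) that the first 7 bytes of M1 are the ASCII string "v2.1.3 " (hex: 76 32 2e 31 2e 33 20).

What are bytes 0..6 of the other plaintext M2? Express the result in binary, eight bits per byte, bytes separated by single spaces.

Since E_a ⊕ E_b = M1 ⊕ M2, XORing with the guessed M1 bytes yields the corresponding M2 bytes: M2 = (E_a ⊕ E_b) ⊕ M1.
byte 0: 11000000 XOR 01110110 = 10110110
byte 1: 01001100 XOR 00110010 = 01111110
byte 2: 10010010 XOR 00101110 = 10111100
byte 3: 11101110 XOR 00110001 = 11011111
byte 4: 11001101 XOR 00101110 = 11100011
byte 5: 00111011 XOR 00110011 = 00001000
byte 6: 00011111 XOR 00100000 = 00111111

10110110 01111110 10111100 11011111 11100011 00001000 00111111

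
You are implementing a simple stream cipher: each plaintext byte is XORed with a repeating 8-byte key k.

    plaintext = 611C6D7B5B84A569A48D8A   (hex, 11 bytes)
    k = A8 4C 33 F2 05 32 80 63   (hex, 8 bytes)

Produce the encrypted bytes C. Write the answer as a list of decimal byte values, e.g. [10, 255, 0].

The 8-byte key repeats, so the effective keystream is a8 4c 33 f2 05 32 80 63 a8 4c 33.
byte 0:  97 xor 168 = 201
byte 1:  28 xor  76 =  80
byte 2: 109 xor  51 =  94
byte 3: 123 xor 242 = 137
byte 4:  91 xor   5 =  94
byte 5: 132 xor  50 = 182
byte 6: 165 xor 128 =  37
byte 7: 105 xor  99 =  10
byte 8: 164 xor 168 =  12
byte 9: 141 xor  76 = 193
byte 10: 138 xor  51 = 185

[201, 80, 94, 137, 94, 182, 37, 10, 12, 193, 185]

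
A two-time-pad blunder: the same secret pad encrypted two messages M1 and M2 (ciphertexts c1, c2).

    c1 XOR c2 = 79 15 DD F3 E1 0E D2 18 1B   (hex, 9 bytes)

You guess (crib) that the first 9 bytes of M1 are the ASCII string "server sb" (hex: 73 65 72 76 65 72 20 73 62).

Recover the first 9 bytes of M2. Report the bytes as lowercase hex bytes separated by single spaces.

0a 70 af 85 84 7c f2 6b 79

Since c1 ⊕ c2 = M1 ⊕ M2, XORing with the guessed M1 bytes yields the corresponding M2 bytes: M2 = (c1 ⊕ c2) ⊕ M1.
byte 0: 121 XOR 115 =  10
byte 1:  21 XOR 101 = 112
byte 2: 221 XOR 114 = 175
byte 3: 243 XOR 118 = 133
byte 4: 225 XOR 101 = 132
byte 5:  14 XOR 114 = 124
byte 6: 210 XOR  32 = 242
byte 7:  24 XOR 115 = 107
byte 8:  27 XOR  98 = 121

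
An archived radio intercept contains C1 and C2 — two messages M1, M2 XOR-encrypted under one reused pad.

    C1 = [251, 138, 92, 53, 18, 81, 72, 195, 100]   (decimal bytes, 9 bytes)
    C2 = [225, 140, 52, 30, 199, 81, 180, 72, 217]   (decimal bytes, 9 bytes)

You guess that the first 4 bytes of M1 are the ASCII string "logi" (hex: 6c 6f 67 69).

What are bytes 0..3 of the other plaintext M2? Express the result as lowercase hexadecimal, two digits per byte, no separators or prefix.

76690f42

First, C1 ⊕ C2 = (M1 ⊕ K) ⊕ (M2 ⊕ K) = M1 ⊕ M2, so the key drops out. Then M2 = (M1 ⊕ M2) ⊕ M1 over the first 4 bytes.
byte 0: (fb xor e1) xor 6c = 1a xor 6c = 76
byte 1: (8a xor 8c) xor 6f = 06 xor 6f = 69
byte 2: (5c xor 34) xor 67 = 68 xor 67 = 0f
byte 3: (35 xor 1e) xor 69 = 2b xor 69 = 42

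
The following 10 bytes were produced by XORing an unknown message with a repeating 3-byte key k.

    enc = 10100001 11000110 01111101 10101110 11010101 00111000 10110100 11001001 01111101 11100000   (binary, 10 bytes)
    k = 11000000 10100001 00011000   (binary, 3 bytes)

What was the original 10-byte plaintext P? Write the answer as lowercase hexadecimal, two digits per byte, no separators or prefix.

The 3-byte key repeats, so the effective keystream is c0 a1 18 c0 a1 18 c0 a1 18 c0.
byte 0: 10100001 xor 11000000 = 01100001
byte 1: 11000110 xor 10100001 = 01100111
byte 2: 01111101 xor 00011000 = 01100101
byte 3: 10101110 xor 11000000 = 01101110
byte 4: 11010101 xor 10100001 = 01110100
byte 5: 00111000 xor 00011000 = 00100000
byte 6: 10110100 xor 11000000 = 01110100
byte 7: 11001001 xor 10100001 = 01101000
byte 8: 01111101 xor 00011000 = 01100101
byte 9: 11100000 xor 11000000 = 00100000

6167656e742074686520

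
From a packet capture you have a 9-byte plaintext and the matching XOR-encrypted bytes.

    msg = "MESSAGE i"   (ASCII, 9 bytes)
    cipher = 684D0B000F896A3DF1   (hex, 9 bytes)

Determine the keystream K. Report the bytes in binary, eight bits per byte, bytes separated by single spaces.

Since cipher = msg ⊕ K, XORing both sides with msg gives K = msg ⊕ cipher.
4d xor 68 = 25
45 xor 4d = 08
53 xor 0b = 58
53 xor 00 = 53
41 xor 0f = 4e
47 xor 89 = ce
45 xor 6a = 2f
20 xor 3d = 1d
69 xor f1 = 98

00100101 00001000 01011000 01010011 01001110 11001110 00101111 00011101 10011000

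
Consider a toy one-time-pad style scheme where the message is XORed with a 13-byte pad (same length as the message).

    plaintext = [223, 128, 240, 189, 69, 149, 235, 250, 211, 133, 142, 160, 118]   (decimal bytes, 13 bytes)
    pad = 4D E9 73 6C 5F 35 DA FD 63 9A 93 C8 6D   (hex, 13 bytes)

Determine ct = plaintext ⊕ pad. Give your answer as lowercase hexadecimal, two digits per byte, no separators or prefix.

926983d11aa03107b01f1d681b

df ^ 4d = 92
80 ^ e9 = 69
f0 ^ 73 = 83
bd ^ 6c = d1
45 ^ 5f = 1a
95 ^ 35 = a0
eb ^ da = 31
fa ^ fd = 07
d3 ^ 63 = b0
85 ^ 9a = 1f
8e ^ 93 = 1d
a0 ^ c8 = 68
76 ^ 6d = 1b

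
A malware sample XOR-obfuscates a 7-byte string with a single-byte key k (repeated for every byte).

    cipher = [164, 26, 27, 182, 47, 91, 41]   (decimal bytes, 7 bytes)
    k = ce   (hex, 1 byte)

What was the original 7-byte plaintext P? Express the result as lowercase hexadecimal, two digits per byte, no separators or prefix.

6ad4d578e195e7

The 1-byte key repeats, so the effective keystream is ce ce ce ce ce ce ce.
byte 0: a4 ^ ce = 6a
byte 1: 1a ^ ce = d4
byte 2: 1b ^ ce = d5
byte 3: b6 ^ ce = 78
byte 4: 2f ^ ce = e1
byte 5: 5b ^ ce = 95
byte 6: 29 ^ ce = e7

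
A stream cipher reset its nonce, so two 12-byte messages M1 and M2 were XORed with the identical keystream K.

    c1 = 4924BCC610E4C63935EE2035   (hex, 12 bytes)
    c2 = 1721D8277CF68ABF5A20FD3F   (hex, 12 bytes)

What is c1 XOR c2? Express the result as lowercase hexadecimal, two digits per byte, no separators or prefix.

c1 ⊕ c2 = (M1 ⊕ K) ⊕ (M2 ⊕ K) = M1 ⊕ M2 — the shared key cancels under XOR.
 73 ^  23 =  94
 36 ^  33 =   5
188 ^ 216 = 100
198 ^  39 = 225
 16 ^ 124 = 108
228 ^ 246 =  18
198 ^ 138 =  76
 57 ^ 191 = 134
 53 ^  90 = 111
238 ^  32 = 206
 32 ^ 253 = 221
 53 ^  63 =  10

5e0564e16c124c866fcedd0a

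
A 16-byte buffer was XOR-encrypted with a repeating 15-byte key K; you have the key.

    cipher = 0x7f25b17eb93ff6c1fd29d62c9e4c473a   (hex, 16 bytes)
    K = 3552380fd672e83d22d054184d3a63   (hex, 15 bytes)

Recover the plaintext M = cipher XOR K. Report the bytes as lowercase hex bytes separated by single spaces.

The 15-byte key repeats, so the effective keystream is 35 52 38 0f d6 72 e8 3d 22 d0 54 18 4d 3a 63 35.
byte 0: 127 xor  53 =  74
byte 1:  37 xor  82 = 119
byte 2: 177 xor  56 = 137
byte 3: 126 xor  15 = 113
byte 4: 185 xor 214 = 111
byte 5:  63 xor 114 =  77
byte 6: 246 xor 232 =  30
byte 7: 193 xor  61 = 252
byte 8: 253 xor  34 = 223
byte 9:  41 xor 208 = 249
byte 10: 214 xor  84 = 130
byte 11:  44 xor  24 =  52
byte 12: 158 xor  77 = 211
byte 13:  76 xor  58 = 118
byte 14:  71 xor  99 =  36
byte 15:  58 xor  53 =  15

4a 77 89 71 6f 4d 1e fc df f9 82 34 d3 76 24 0f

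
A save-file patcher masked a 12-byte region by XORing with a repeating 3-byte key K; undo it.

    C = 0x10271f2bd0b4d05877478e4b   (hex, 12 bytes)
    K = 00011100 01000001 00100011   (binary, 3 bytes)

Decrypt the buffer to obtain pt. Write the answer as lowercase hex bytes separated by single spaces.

0c 66 3c 37 91 97 cc 19 54 5b cf 68

The 3-byte key repeats, so the effective keystream is 1c 41 23 1c 41 23 1c 41 23 1c 41 23.
byte 0: 00010000 xor 00011100 = 00001100
byte 1: 00100111 xor 01000001 = 01100110
byte 2: 00011111 xor 00100011 = 00111100
byte 3: 00101011 xor 00011100 = 00110111
byte 4: 11010000 xor 01000001 = 10010001
byte 5: 10110100 xor 00100011 = 10010111
byte 6: 11010000 xor 00011100 = 11001100
byte 7: 01011000 xor 01000001 = 00011001
byte 8: 01110111 xor 00100011 = 01010100
byte 9: 01000111 xor 00011100 = 01011011
byte 10: 10001110 xor 01000001 = 11001111
byte 11: 01001011 xor 00100011 = 01101000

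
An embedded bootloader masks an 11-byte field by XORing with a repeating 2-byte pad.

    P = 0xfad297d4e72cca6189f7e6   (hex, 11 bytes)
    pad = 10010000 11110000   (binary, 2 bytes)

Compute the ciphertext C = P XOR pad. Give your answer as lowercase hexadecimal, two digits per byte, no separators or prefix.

The 2-byte key repeats, so the effective keystream is 90 f0 90 f0 90 f0 90 f0 90 f0 90.
byte 0: fa xor 90 = 6a
byte 1: d2 xor f0 = 22
byte 2: 97 xor 90 = 07
byte 3: d4 xor f0 = 24
byte 4: e7 xor 90 = 77
byte 5: 2c xor f0 = dc
byte 6: ca xor 90 = 5a
byte 7: 61 xor f0 = 91
byte 8: 89 xor 90 = 19
byte 9: f7 xor f0 = 07
byte 10: e6 xor 90 = 76

6a22072477dc5a91190776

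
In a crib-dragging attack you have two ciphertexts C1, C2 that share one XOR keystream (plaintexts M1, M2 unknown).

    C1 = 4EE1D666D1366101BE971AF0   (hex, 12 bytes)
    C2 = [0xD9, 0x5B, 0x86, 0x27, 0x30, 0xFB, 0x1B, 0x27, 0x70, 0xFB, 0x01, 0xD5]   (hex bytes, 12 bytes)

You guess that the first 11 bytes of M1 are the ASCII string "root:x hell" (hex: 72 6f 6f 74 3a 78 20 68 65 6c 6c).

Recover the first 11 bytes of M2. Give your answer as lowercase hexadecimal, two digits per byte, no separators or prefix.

e5d53f35dbb55a4eab0077

First, C1 ⊕ C2 = (M1 ⊕ K) ⊕ (M2 ⊕ K) = M1 ⊕ M2, so the key drops out. Then M2 = (M1 ⊕ M2) ⊕ M1 over the first 11 bytes.
byte 0: (4e XOR d9) XOR 72 = 97 XOR 72 = e5
byte 1: (e1 XOR 5b) XOR 6f = ba XOR 6f = d5
byte 2: (d6 XOR 86) XOR 6f = 50 XOR 6f = 3f
byte 3: (66 XOR 27) XOR 74 = 41 XOR 74 = 35
byte 4: (d1 XOR 30) XOR 3a = e1 XOR 3a = db
byte 5: (36 XOR fb) XOR 78 = cd XOR 78 = b5
byte 6: (61 XOR 1b) XOR 20 = 7a XOR 20 = 5a
byte 7: (01 XOR 27) XOR 68 = 26 XOR 68 = 4e
byte 8: (be XOR 70) XOR 65 = ce XOR 65 = ab
byte 9: (97 XOR fb) XOR 6c = 6c XOR 6c = 00
byte 10: (1a XOR 01) XOR 6c = 1b XOR 6c = 77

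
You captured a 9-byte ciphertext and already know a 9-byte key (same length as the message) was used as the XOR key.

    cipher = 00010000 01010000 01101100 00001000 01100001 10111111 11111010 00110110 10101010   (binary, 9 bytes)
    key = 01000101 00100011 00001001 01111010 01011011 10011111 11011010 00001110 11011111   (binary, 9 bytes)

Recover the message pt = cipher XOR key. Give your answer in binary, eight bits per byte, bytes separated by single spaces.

01010101 01110011 01100101 01110010 00111010 00100000 00100000 00111000 01110101

XOR is its own inverse, so applying the key byte-wise gives the result directly.
 16 ^  69 =  85
 80 ^  35 = 115
108 ^   9 = 101
  8 ^ 122 = 114
 97 ^  91 =  58
191 ^ 159 =  32
250 ^ 218 =  32
 54 ^  14 =  56
170 ^ 223 = 117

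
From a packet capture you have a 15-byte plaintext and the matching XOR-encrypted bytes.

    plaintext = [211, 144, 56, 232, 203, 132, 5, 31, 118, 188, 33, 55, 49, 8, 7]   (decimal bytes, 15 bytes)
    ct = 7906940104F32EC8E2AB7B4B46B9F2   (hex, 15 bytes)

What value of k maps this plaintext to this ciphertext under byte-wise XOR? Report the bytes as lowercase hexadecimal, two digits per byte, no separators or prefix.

aa96ace9cf772bd794175a7c77b1f5

Since ct = plaintext ⊕ k, XORing both sides with plaintext gives k = plaintext ⊕ ct.
byte 0: d3 ⊕ 79 = aa
byte 1: 90 ⊕ 06 = 96
byte 2: 38 ⊕ 94 = ac
byte 3: e8 ⊕ 01 = e9
byte 4: cb ⊕ 04 = cf
byte 5: 84 ⊕ f3 = 77
byte 6: 05 ⊕ 2e = 2b
byte 7: 1f ⊕ c8 = d7
byte 8: 76 ⊕ e2 = 94
byte 9: bc ⊕ ab = 17
byte 10: 21 ⊕ 7b = 5a
byte 11: 37 ⊕ 4b = 7c
byte 12: 31 ⊕ 46 = 77
byte 13: 08 ⊕ b9 = b1
byte 14: 07 ⊕ f2 = f5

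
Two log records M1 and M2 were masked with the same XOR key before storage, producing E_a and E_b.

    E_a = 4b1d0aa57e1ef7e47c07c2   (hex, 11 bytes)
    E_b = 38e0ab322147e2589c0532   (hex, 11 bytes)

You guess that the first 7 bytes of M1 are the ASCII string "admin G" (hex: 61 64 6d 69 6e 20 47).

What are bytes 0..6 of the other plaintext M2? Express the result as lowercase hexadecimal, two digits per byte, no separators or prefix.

1299ccfe317952

First, E_a ⊕ E_b = (M1 ⊕ K) ⊕ (M2 ⊕ K) = M1 ⊕ M2, so the key drops out. Then M2 = (M1 ⊕ M2) ⊕ M1 over the first 7 bytes.
byte 0: (4b ^ 38) ^ 61 = 73 ^ 61 = 12
byte 1: (1d ^ e0) ^ 64 = fd ^ 64 = 99
byte 2: (0a ^ ab) ^ 6d = a1 ^ 6d = cc
byte 3: (a5 ^ 32) ^ 69 = 97 ^ 69 = fe
byte 4: (7e ^ 21) ^ 6e = 5f ^ 6e = 31
byte 5: (1e ^ 47) ^ 20 = 59 ^ 20 = 79
byte 6: (f7 ^ e2) ^ 47 = 15 ^ 47 = 52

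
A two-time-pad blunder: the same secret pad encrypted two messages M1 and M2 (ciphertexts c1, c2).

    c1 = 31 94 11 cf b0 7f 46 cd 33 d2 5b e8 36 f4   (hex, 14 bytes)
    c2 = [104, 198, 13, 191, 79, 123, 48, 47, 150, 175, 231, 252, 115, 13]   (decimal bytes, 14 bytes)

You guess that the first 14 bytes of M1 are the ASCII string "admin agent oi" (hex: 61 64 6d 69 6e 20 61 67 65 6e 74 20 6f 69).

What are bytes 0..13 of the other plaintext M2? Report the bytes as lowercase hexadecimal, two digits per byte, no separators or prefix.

First, c1 ⊕ c2 = (M1 ⊕ K) ⊕ (M2 ⊕ K) = M1 ⊕ M2, so the key drops out. Then M2 = (M1 ⊕ M2) ⊕ M1 over the first 14 bytes.
byte 0: (31 xor 68) xor 61 = 59 xor 61 = 38
byte 1: (94 xor c6) xor 64 = 52 xor 64 = 36
byte 2: (11 xor 0d) xor 6d = 1c xor 6d = 71
byte 3: (cf xor bf) xor 69 = 70 xor 69 = 19
byte 4: (b0 xor 4f) xor 6e = ff xor 6e = 91
byte 5: (7f xor 7b) xor 20 = 04 xor 20 = 24
byte 6: (46 xor 30) xor 61 = 76 xor 61 = 17
byte 7: (cd xor 2f) xor 67 = e2 xor 67 = 85
byte 8: (33 xor 96) xor 65 = a5 xor 65 = c0
byte 9: (d2 xor af) xor 6e = 7d xor 6e = 13
byte 10: (5b xor e7) xor 74 = bc xor 74 = c8
byte 11: (e8 xor fc) xor 20 = 14 xor 20 = 34
byte 12: (36 xor 73) xor 6f = 45 xor 6f = 2a
byte 13: (f4 xor 0d) xor 69 = f9 xor 69 = 90

3836711991241785c013c8342a90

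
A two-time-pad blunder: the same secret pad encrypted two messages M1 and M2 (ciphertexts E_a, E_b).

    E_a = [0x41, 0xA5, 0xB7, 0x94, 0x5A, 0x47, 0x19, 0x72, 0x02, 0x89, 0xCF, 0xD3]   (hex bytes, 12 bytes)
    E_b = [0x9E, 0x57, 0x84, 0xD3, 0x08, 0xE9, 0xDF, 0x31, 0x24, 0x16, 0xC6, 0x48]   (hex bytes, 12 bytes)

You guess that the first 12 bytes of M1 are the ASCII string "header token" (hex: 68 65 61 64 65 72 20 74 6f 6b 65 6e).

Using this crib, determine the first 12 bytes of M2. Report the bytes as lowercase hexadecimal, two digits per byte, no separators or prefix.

b797522337dce63749f46cf5

First, E_a ⊕ E_b = (M1 ⊕ K) ⊕ (M2 ⊕ K) = M1 ⊕ M2, so the key drops out. Then M2 = (M1 ⊕ M2) ⊕ M1 over the first 12 bytes.
byte 0: (41 ⊕ 9e) ⊕ 68 = df ⊕ 68 = b7
byte 1: (a5 ⊕ 57) ⊕ 65 = f2 ⊕ 65 = 97
byte 2: (b7 ⊕ 84) ⊕ 61 = 33 ⊕ 61 = 52
byte 3: (94 ⊕ d3) ⊕ 64 = 47 ⊕ 64 = 23
byte 4: (5a ⊕ 08) ⊕ 65 = 52 ⊕ 65 = 37
byte 5: (47 ⊕ e9) ⊕ 72 = ae ⊕ 72 = dc
byte 6: (19 ⊕ df) ⊕ 20 = c6 ⊕ 20 = e6
byte 7: (72 ⊕ 31) ⊕ 74 = 43 ⊕ 74 = 37
byte 8: (02 ⊕ 24) ⊕ 6f = 26 ⊕ 6f = 49
byte 9: (89 ⊕ 16) ⊕ 6b = 9f ⊕ 6b = f4
byte 10: (cf ⊕ c6) ⊕ 65 = 09 ⊕ 65 = 6c
byte 11: (d3 ⊕ 48) ⊕ 6e = 9b ⊕ 6e = f5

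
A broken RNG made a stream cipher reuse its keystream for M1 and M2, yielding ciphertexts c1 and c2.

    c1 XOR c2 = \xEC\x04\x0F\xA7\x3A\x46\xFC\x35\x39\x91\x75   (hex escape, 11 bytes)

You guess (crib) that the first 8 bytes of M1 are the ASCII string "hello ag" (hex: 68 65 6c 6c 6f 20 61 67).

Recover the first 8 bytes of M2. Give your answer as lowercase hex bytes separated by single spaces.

84 61 63 cb 55 66 9d 52

Since c1 ⊕ c2 = M1 ⊕ M2, XORing with the guessed M1 bytes yields the corresponding M2 bytes: M2 = (c1 ⊕ c2) ⊕ M1.
byte 0: 11101100 ^ 01101000 = 10000100
byte 1: 00000100 ^ 01100101 = 01100001
byte 2: 00001111 ^ 01101100 = 01100011
byte 3: 10100111 ^ 01101100 = 11001011
byte 4: 00111010 ^ 01101111 = 01010101
byte 5: 01000110 ^ 00100000 = 01100110
byte 6: 11111100 ^ 01100001 = 10011101
byte 7: 00110101 ^ 01100111 = 01010010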